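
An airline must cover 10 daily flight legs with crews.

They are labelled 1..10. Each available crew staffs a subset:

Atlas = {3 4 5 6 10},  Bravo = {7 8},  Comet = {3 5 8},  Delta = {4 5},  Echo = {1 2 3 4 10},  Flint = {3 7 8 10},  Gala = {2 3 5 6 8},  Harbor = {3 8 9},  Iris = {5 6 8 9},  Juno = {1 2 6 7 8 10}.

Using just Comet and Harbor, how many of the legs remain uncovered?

6

Union of Comet, Harbor = {3, 5, 8, 9}.
Not covered: 1, 2, 4, 6, 7, 10 — 6 legs.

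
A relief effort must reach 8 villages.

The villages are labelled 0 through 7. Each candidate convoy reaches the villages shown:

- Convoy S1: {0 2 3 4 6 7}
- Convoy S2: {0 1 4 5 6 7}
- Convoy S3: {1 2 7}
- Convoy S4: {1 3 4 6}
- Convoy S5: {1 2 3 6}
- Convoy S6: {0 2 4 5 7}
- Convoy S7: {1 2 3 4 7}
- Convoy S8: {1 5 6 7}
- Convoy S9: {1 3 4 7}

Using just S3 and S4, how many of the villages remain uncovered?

Union of S3, S4 = {1, 2, 3, 4, 6, 7}.
Not covered: 0, 5 — 2 villages.

2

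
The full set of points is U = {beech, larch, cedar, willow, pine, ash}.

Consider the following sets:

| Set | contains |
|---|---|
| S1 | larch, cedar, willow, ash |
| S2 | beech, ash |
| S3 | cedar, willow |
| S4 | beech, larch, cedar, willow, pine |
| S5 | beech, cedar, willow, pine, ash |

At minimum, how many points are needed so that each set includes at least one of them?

2

Take H = {beech, cedar}. Each listed set contains at least one of these, so H is a hitting set of size 2.
The sets S2, S3 are pairwise disjoint, so any hitting set needs a separate point for each — at least 2. Hence 2 is optimal.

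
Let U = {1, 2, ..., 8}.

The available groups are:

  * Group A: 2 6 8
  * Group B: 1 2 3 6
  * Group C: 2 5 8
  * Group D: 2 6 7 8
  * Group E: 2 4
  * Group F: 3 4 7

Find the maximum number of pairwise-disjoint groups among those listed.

2

A, F are pairwise disjoint (A={2,6,8}; F={3,4,7}).
Every remaining group overlaps one of these, and no 3 of the listed groups are pairwise disjoint, so 2 is the maximum.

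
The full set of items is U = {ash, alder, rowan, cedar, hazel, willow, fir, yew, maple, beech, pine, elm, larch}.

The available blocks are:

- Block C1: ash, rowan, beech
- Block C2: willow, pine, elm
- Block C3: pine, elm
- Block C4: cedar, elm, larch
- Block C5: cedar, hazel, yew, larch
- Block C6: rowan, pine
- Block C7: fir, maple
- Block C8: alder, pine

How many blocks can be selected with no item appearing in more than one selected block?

C1, C5, C7, C8 are pairwise disjoint (C1={ash,rowan,beech}; C5={cedar,hazel,yew,larch}; C7={fir,maple}; C8={alder,pine}).
Every remaining block overlaps one of these, and no 5 of the listed blocks are pairwise disjoint, so 4 is the maximum.

4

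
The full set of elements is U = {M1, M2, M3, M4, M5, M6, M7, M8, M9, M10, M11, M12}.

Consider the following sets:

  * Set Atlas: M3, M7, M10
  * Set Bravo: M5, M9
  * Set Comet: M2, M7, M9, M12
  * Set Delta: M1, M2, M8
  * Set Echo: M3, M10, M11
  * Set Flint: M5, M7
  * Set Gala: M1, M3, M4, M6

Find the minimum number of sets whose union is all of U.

Take {Bravo, Comet, Delta, Echo, Gala}. Their union is {M1, M2, M3, M4, M5, M6, M7, M8, M9, M10, M11, M12}, which is all 12 elements.
No 4 of the 7 sets cover everything (all 35 combinations miss at least one element), so 5 is optimal.

5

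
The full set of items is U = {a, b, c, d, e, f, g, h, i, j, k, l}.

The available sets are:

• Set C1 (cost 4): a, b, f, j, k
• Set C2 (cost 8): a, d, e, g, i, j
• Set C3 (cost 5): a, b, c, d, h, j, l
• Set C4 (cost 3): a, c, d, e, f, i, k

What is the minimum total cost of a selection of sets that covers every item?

16

C2, C3, C4 together cover every item (C2 ∪ C3 ∪ C4 = {a, b, c, d, e, f, g, h, i, j, k, l}); total cost 8 + 5 + 3 = 16.
No covering selection has total cost below 16.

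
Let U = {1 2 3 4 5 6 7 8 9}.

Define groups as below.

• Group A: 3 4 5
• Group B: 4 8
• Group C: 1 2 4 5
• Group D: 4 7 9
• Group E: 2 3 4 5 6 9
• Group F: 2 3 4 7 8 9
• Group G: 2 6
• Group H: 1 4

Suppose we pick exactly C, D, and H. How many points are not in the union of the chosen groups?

Union of C, D, H = {1, 2, 4, 5, 7, 9}.
Not covered: 3, 6, 8 — 3 points.

3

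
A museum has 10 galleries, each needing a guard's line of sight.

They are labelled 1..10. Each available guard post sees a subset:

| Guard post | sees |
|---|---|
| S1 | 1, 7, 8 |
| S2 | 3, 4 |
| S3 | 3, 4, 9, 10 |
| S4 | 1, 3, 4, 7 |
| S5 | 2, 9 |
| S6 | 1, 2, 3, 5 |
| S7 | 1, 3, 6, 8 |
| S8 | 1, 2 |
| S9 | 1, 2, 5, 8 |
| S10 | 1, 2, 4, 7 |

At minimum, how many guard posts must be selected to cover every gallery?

S3 and S4 and S7 and S9 together: S3 ∪ S4 ∪ S7 ∪ S9 = {1, 2, 3, 4, 5, 6, 7, 8, 9, 10} — every gallery is covered.
No 3 of the 10 guard posts cover everything (all 120 combinations miss at least one gallery), so 4 is optimal.

4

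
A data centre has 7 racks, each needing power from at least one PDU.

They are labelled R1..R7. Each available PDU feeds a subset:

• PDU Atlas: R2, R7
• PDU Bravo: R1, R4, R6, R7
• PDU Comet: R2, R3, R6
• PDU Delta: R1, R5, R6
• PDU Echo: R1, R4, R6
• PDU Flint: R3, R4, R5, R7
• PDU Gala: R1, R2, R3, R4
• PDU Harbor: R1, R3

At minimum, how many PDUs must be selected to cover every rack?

3

Comet and Flint and Harbor together: Comet ∪ Flint ∪ Harbor = {R1, R2, R3, R4, R5, R6, R7} — every rack is covered.
No 2 of the 8 PDUs cover everything (all 28 combinations miss at least one rack), so 3 is optimal.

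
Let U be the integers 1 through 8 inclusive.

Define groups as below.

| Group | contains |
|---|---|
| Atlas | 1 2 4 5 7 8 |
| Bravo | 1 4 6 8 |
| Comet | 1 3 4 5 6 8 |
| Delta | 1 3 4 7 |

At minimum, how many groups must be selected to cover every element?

2

Atlas and Comet together: Atlas ∪ Comet = {1, 2, 3, 4, 5, 6, 7, 8} — every element is covered.
No single group has all 8 elements (the largest, Atlas, has 6), so 2 is optimal.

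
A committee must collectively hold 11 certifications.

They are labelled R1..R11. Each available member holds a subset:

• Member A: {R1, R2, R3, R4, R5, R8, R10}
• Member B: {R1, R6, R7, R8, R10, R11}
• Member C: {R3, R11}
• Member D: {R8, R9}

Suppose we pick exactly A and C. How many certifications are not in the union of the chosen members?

Union of A, C = {R1, R2, R3, R4, R5, R8, R10, R11}.
Not covered: R6, R7, R9 — 3 certifications.

3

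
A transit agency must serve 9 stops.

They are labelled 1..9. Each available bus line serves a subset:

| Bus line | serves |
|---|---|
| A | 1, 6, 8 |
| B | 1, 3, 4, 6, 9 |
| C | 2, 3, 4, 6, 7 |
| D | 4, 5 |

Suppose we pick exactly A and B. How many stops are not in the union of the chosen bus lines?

3

Union of A, B = {1, 3, 4, 6, 8, 9}.
Not covered: 2, 5, 7 — 3 stops.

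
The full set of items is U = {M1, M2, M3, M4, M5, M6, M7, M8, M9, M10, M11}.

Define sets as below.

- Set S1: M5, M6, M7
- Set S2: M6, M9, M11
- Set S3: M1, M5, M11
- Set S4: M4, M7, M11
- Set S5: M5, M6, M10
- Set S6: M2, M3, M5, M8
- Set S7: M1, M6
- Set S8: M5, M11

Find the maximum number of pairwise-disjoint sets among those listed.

S4, S6, S7 are pairwise disjoint (S4={M4,M7,M11}; S6={M2,M3,M5,M8}; S7={M1,M6}).
Every remaining set overlaps one of these, and no 4 of the listed sets are pairwise disjoint, so 3 is the maximum.

3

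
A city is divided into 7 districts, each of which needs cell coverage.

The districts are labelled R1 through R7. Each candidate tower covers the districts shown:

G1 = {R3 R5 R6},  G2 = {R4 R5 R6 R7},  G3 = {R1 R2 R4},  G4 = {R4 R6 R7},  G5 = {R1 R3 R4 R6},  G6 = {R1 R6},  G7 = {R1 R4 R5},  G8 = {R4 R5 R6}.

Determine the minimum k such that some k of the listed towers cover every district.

Take {G2, G3, G5}. Their union is {R1, R2, R3, R4, R5, R6, R7}, which is all 7 districts.
Only G3 contains R2, so G3 is forced; the remaining 4 districts need at least 2 more towers (each remaining tower adds at most 3) — so at least 3 towers are needed, and 3 is optimal.

3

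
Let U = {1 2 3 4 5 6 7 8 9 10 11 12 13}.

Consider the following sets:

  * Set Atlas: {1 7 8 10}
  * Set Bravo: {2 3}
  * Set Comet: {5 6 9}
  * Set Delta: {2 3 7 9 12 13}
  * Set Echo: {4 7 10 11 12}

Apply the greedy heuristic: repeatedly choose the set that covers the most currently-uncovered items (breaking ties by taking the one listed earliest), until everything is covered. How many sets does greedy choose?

4

Greedy: pick Delta (covers 6 new) → pick Atlas (covers 3 new) → pick Comet (covers 2 new) → pick Echo (covers 2 new). Total picks: 4.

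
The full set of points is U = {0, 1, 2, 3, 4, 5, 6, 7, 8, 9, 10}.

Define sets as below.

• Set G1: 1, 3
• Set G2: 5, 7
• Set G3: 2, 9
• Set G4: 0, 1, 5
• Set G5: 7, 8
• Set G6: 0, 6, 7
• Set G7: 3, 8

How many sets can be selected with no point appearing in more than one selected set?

G1, G2, G3 are pairwise disjoint (G1={1,3}; G2={5,7}; G3={2,9}).
Every remaining set overlaps one of these, and no 4 of the listed sets are pairwise disjoint, so 3 is the maximum.

3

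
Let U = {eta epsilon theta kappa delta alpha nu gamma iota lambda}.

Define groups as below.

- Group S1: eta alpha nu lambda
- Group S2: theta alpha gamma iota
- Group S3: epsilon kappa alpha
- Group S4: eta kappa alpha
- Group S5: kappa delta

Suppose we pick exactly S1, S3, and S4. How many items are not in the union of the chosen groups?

4

Union of S1, S3, S4 = {eta, epsilon, kappa, alpha, nu, lambda}.
Not covered: theta, delta, gamma, iota — 4 items.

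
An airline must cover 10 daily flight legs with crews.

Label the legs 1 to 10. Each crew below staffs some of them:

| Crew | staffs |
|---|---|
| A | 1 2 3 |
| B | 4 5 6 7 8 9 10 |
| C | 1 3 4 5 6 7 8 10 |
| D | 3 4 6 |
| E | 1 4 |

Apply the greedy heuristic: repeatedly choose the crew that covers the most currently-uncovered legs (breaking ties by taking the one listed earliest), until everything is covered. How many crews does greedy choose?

Greedy: pick C (covers 8 new) → pick A (covers 1 new) → pick B (covers 1 new). Total picks: 3.
(The true minimum cover uses only 2 crews, so greedy is not optimal here.)

3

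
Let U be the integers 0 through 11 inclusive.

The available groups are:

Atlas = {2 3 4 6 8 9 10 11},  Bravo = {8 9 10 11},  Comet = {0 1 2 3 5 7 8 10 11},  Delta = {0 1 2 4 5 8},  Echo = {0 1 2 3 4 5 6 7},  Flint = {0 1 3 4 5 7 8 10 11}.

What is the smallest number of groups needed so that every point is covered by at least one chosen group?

Atlas and Comet together: Atlas ∪ Comet = {0, 1, 2, 3, 4, 5, 6, 7, 8, 9, 10, 11} — every point is covered.
No single group has all 12 points (the largest, Comet, has 9), so 2 is optimal.

2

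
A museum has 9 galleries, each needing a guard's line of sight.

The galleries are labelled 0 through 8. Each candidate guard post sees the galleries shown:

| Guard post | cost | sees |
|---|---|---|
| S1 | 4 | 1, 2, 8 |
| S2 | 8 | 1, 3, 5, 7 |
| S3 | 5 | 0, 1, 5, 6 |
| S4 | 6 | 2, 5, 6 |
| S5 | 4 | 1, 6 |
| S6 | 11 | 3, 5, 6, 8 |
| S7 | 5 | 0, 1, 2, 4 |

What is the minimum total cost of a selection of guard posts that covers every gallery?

S1, S2, S5, S7 together cover every gallery (S1 ∪ S2 ∪ S5 ∪ S7 = {0, 1, 2, 3, 4, 5, 6, 7, 8}); total cost 4 + 8 + 4 + 5 = 21.
The greedy pick S3, S1, S2, S7 costs 22; no covering selection beats 21.

21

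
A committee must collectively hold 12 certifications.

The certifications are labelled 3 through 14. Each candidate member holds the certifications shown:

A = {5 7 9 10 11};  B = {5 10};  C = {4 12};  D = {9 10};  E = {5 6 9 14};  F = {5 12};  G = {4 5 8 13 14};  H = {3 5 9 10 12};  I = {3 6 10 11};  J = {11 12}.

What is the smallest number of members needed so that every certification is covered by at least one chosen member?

A and G and H and I together: A ∪ G ∪ H ∪ I = {3, 4, 5, 6, 7, 8, 9, 10, 11, 12, 13, 14} — every certification is covered.
No 3 of the 10 members cover everything (all 120 combinations miss at least one certification), so 4 is optimal.

4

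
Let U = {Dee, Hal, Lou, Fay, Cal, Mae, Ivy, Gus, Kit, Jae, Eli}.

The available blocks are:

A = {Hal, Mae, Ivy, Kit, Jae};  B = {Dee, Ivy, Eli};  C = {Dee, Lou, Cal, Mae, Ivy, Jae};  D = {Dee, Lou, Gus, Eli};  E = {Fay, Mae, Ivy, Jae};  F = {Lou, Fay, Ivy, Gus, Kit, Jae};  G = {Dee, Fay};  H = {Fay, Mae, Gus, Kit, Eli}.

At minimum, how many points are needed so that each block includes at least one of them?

3

The 3 points {Dee, Hal, Fay} hit every block.
No choice of 2 points meets every block, so 3 is the minimum.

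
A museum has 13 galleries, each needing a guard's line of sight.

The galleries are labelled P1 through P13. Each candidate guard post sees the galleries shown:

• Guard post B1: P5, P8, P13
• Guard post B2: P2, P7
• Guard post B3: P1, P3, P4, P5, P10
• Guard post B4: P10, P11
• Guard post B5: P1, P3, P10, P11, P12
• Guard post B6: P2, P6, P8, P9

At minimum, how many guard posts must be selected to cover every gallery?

5

B1 and B2 and B3 and B5 and B6 together: B1 ∪ B2 ∪ B3 ∪ B5 ∪ B6 = {P1, P2, P3, P4, P5, P6, P7, P8, P9, P10, P11, P12, P13} — every gallery is covered.
No 4 of the 6 guard posts cover everything (all 15 combinations miss at least one gallery), so 5 is optimal.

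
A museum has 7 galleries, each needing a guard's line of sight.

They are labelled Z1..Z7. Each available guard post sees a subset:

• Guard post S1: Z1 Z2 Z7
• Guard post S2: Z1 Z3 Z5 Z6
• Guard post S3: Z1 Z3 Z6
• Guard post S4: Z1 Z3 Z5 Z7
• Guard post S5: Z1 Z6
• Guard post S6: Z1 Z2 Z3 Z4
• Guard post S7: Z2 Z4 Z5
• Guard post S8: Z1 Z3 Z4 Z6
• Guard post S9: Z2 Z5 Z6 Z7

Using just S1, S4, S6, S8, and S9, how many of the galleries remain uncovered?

Union of S1, S4, S6, S8, S9 = {Z1, Z2, Z3, Z4, Z5, Z6, Z7} — that's every gallery, so 0 are uncovered.

0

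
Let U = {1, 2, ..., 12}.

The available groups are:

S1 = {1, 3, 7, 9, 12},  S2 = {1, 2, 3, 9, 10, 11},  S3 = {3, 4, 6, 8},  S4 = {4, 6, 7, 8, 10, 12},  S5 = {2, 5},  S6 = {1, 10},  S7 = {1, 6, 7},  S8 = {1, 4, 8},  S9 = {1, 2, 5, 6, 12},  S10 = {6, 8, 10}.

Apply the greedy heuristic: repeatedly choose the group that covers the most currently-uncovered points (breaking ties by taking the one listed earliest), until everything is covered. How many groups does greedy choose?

3

Greedy: pick S2 (covers 6 new) → pick S4 (covers 5 new) → pick S5 (covers 1 new). Total picks: 3.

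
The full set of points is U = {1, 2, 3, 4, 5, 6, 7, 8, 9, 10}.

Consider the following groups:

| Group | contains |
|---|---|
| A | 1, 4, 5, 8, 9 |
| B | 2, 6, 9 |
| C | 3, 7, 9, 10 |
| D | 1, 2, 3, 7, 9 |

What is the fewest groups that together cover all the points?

3

A, B, and C cover everything between them: the union {1, 2, 3, 4, 5, 6, 7, 8, 9, 10} is all of U.
Only A contains 4, so A is forced; the remaining 5 points need at least 2 more groups (each remaining group adds at most 3) — so at least 3 groups are needed, and 3 is optimal.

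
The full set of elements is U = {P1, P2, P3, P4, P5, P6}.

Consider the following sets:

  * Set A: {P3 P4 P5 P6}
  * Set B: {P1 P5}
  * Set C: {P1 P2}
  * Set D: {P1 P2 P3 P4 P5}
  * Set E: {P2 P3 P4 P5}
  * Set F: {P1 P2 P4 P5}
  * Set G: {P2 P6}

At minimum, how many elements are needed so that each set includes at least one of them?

Take H = {P2, P5}. Each listed set contains at least one of these, so H is a hitting set of size 2.
The sets A, C are pairwise disjoint, so any hitting set needs a separate element for each — at least 2. Hence 2 is optimal.

2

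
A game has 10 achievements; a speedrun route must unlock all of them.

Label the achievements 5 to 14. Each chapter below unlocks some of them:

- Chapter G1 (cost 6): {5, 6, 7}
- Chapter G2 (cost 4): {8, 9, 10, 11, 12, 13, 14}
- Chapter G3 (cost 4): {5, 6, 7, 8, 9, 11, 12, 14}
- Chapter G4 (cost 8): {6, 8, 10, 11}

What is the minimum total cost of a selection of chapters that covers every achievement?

G2, G3 together cover every achievement (G2 ∪ G3 = {5, 6, 7, 8, 9, 10, 11, 12, 13, 14}); total cost 4 + 4 = 8.
No covering selection has total cost below 8.

8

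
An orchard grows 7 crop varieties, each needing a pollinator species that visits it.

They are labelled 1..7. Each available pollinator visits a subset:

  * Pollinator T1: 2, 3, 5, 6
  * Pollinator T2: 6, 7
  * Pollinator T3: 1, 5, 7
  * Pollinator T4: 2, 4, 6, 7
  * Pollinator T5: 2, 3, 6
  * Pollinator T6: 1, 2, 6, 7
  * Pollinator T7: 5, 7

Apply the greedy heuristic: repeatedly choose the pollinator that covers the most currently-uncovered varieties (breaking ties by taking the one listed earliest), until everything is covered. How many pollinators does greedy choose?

3

Greedy: pick T1 (covers 4 new) → pick T3 (covers 2 new) → pick T4 (covers 1 new). Total picks: 3.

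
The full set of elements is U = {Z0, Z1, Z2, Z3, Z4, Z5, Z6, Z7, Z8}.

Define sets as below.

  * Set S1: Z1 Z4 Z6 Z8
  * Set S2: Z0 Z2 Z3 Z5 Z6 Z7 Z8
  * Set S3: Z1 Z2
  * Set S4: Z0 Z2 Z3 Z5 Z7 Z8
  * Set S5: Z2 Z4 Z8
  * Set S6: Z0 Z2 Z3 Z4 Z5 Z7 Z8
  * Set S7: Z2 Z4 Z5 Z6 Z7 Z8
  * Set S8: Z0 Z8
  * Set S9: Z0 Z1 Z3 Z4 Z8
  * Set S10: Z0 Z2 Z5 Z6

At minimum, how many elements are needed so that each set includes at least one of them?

2

H = {Z2, Z8} meets every set (each contains at least one member of H), and |H| = 2.
The sets S3, S8 are pairwise disjoint, so any hitting set needs a separate element for each — at least 2. Hence 2 is optimal.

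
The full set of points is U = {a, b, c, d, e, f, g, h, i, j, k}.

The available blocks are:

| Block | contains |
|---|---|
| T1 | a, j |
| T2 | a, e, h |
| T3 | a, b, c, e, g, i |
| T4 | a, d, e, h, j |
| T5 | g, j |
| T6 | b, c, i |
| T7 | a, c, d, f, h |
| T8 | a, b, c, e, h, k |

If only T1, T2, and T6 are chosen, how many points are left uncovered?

Union of T1, T2, T6 = {a, b, c, e, h, i, j}.
Not covered: d, f, g, k — 4 points.

4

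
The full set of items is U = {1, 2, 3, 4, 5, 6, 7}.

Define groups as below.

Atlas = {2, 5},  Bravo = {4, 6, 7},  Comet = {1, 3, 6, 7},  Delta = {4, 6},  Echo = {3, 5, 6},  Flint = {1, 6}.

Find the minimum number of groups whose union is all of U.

Atlas, Bravo, and Comet cover everything between them: the union {1, 2, 3, 4, 5, 6, 7} is all of U.
Only Atlas contains 2, so Atlas is forced; the remaining 5 items need at least 2 more groups (each remaining group adds at most 4) — so at least 3 groups are needed, and 3 is optimal.

3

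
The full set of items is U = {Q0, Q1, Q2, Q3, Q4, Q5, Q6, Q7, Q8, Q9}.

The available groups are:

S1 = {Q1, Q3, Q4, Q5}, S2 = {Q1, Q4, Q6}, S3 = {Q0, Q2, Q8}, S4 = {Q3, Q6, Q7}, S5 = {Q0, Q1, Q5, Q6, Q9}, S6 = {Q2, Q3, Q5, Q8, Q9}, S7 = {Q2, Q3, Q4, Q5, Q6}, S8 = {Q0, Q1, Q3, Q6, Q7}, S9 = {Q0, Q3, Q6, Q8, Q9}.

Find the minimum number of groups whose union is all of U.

S1 and S6 and S8 together: S1 ∪ S6 ∪ S8 = {Q0, Q1, Q2, Q3, Q4, Q5, Q6, Q7, Q8, Q9} — every item is covered.
No 2 of the 9 groups cover everything (all 36 combinations miss at least one item), so 3 is optimal.

3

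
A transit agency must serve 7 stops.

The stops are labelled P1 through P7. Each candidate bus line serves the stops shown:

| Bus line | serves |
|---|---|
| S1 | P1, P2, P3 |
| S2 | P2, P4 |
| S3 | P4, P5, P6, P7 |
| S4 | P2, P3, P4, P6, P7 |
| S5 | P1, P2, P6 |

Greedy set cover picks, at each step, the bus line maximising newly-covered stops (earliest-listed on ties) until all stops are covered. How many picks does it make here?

Greedy: pick S4 (covers 5 new) → pick S1 (covers 1 new) → pick S3 (covers 1 new). Total picks: 3.
(The true minimum cover uses only 2 bus lines, so greedy is not optimal here.)

3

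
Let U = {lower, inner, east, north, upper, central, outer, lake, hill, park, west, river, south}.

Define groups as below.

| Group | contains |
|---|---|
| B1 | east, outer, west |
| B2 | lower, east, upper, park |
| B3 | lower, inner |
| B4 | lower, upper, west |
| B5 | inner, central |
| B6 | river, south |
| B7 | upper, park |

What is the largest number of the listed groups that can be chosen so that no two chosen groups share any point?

4

B1, B3, B6, B7 are pairwise disjoint (B1={east,outer,west}; B3={lower,inner}; B6={river,south}; B7={upper,park}).
Every remaining group overlaps one of these, and no 5 of the listed groups are pairwise disjoint, so 4 is the maximum.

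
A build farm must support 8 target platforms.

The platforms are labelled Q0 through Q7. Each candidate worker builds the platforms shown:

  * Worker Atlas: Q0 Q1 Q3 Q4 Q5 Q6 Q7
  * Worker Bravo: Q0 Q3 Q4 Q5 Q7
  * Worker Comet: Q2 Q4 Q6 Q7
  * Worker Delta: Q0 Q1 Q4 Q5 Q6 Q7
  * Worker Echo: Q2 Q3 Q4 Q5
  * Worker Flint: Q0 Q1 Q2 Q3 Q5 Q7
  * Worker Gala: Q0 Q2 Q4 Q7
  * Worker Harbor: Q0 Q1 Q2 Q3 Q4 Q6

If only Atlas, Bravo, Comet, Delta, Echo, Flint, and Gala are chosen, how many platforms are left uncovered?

0

Union of Atlas, Bravo, Comet, Delta, Echo, Flint, Gala = {Q0, Q1, Q2, Q3, Q4, Q5, Q6, Q7} — that's every platform, so 0 are uncovered.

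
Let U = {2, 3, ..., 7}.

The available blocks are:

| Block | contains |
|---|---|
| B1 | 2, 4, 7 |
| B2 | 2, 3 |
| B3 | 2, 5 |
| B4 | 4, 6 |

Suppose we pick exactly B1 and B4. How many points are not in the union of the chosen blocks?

2

Union of B1, B4 = {2, 4, 6, 7}.
Not covered: 3, 5 — 2 points.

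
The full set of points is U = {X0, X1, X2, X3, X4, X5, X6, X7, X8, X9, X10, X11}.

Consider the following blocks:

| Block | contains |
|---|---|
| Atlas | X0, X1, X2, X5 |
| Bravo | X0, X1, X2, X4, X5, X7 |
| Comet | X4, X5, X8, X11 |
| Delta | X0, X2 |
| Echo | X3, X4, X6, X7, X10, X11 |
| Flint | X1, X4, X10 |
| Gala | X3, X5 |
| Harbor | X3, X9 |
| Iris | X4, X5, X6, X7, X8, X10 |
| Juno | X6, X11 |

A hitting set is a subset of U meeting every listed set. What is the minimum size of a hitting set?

Take H = {X2, X3, X4, X6}. Each listed block contains at least one of these, so H is a hitting set of size 4.
The blocks Delta, Flint, Harbor, Juno are pairwise disjoint, so any hitting set needs a separate point for each — at least 4. Hence 4 is optimal.

4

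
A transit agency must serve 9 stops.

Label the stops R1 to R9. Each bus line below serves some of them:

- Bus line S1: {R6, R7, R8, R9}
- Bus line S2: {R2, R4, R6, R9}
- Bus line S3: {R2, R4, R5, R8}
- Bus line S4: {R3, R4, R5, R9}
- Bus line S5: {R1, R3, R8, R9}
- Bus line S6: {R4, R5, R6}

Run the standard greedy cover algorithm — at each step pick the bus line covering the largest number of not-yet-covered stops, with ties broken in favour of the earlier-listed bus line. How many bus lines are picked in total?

3

Greedy: pick S1 (covers 4 new) → pick S3 (covers 3 new) → pick S5 (covers 2 new). Total picks: 3.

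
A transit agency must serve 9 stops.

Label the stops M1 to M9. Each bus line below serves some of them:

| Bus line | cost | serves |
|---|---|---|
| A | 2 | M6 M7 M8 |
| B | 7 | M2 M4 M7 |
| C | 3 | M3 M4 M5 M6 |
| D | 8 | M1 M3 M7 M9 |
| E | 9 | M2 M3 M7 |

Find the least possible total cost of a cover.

A, B, C, D together cover every stop (A ∪ B ∪ C ∪ D = {M1, M2, M3, M4, M5, M6, M7, M8, M9}); total cost 2 + 7 + 3 + 8 = 20.
No covering selection has total cost below 20.

20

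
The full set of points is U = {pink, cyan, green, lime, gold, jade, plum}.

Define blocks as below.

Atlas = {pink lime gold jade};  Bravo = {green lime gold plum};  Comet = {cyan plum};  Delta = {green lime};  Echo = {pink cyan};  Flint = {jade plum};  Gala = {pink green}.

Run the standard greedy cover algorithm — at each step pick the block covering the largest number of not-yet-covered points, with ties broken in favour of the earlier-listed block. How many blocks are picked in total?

Greedy: pick Atlas (covers 4 new) → pick Bravo (covers 2 new) → pick Comet (covers 1 new). Total picks: 3.

3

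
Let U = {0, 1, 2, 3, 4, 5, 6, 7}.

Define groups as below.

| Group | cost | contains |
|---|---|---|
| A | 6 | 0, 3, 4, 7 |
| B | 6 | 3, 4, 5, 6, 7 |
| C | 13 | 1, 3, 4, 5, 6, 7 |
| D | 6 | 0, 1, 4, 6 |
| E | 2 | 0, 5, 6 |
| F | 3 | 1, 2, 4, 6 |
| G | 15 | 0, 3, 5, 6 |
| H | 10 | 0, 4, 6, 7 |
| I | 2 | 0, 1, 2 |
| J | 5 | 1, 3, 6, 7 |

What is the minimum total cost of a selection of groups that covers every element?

B, I together cover every element (B ∪ I = {0, 1, 2, 3, 4, 5, 6, 7}); total cost 6 + 2 = 8.
The greedy pick E, F, J costs 10; no covering selection beats 8.

8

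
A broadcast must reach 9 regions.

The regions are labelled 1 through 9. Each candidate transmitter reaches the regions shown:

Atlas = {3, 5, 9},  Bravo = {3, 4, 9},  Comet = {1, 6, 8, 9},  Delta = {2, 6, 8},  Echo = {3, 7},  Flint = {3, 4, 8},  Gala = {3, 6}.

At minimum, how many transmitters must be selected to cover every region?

Take {Atlas, Comet, Delta, Echo, Flint}. Their union is {1, 2, 3, 4, 5, 6, 7, 8, 9}, which is all 9 regions.
No 4 of the 7 transmitters cover everything (all 35 combinations miss at least one region), so 5 is optimal.

5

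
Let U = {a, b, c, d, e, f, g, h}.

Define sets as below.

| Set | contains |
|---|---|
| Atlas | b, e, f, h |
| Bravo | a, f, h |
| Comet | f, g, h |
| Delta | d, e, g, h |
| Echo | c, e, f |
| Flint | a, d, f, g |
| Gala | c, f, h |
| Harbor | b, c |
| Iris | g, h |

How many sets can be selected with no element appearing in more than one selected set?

Delta, Harbor are pairwise disjoint (Delta={d,e,g,h}; Harbor={b,c}).
Every remaining set overlaps one of these, and no 3 of the listed sets are pairwise disjoint, so 2 is the maximum.

2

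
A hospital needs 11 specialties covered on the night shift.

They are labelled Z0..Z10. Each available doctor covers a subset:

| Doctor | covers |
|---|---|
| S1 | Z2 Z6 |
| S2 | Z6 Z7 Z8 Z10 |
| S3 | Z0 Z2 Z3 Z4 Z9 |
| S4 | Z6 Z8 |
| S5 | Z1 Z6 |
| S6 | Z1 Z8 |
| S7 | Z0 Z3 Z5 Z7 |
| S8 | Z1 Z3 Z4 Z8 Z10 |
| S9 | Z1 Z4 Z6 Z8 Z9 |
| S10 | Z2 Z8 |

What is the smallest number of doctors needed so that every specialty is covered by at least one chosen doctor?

Take {S7, S8, S9, S10}. Their union is {Z0, Z1, Z2, Z3, Z4, Z5, Z6, Z7, Z8, Z9, Z10}, which is all 11 specialties.
No 3 of the 10 doctors cover everything (all 120 combinations miss at least one specialty), so 4 is optimal.

4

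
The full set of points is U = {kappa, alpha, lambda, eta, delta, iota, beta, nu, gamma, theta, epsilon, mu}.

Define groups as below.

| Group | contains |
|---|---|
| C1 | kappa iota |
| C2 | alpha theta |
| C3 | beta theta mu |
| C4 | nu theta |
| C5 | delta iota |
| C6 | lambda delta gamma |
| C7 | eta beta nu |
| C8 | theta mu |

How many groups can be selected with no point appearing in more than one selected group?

4

C1, C2, C6, C7 are pairwise disjoint (C1={kappa,iota}; C2={alpha,theta}; C6={lambda,delta,gamma}; C7={eta,beta,nu}).
Every remaining group overlaps one of these, and no 5 of the listed groups are pairwise disjoint, so 4 is the maximum.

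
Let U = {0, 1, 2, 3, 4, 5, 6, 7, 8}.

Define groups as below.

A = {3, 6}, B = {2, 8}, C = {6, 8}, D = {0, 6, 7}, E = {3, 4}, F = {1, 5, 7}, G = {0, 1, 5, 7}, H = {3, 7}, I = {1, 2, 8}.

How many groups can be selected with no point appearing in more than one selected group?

3

C, E, G are pairwise disjoint (C={6,8}; E={3,4}; G={0,1,5,7}).
Every remaining group overlaps one of these, and no 4 of the listed groups are pairwise disjoint, so 3 is the maximum.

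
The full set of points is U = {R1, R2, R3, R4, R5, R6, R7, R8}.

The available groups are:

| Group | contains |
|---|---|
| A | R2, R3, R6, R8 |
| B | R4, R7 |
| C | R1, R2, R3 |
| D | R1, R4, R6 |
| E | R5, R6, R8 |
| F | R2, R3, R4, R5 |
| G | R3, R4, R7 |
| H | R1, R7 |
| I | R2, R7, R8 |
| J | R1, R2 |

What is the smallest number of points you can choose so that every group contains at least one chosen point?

3

T = {R2, R6, R7} meets every group (each contains at least one member of T), and |T| = 3.
The groups B, C, E are pairwise disjoint, so any hitting set needs a separate point for each — at least 3. Hence 3 is optimal.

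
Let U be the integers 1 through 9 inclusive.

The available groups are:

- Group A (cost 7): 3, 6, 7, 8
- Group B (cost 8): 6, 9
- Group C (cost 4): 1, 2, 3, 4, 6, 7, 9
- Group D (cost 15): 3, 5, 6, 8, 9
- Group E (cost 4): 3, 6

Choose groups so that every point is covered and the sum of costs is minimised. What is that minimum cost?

19

C, D together cover every point (C ∪ D = {1, 2, 3, 4, 5, 6, 7, 8, 9}); total cost 4 + 15 = 19.
The greedy pick C, A, D costs 26; no covering selection beats 19.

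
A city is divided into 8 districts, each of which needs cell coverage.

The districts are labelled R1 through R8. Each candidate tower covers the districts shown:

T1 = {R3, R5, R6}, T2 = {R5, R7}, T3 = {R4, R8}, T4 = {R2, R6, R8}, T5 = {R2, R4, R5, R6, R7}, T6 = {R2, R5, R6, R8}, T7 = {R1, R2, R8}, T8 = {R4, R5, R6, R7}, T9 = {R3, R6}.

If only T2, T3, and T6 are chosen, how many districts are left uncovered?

Union of T2, T3, T6 = {R2, R4, R5, R6, R7, R8}.
Not covered: R1, R3 — 2 districts.

2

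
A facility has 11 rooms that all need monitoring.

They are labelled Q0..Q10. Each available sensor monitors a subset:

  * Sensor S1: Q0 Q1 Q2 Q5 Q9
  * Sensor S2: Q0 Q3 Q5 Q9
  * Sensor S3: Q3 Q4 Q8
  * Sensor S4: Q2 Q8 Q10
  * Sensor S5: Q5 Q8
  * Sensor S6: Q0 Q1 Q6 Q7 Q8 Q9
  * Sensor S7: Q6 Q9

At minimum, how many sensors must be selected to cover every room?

S3 and S4 and S5 and S6 together: S3 ∪ S4 ∪ S5 ∪ S6 = {Q0, Q1, Q2, Q3, Q4, Q5, Q6, Q7, Q8, Q9, Q10} — every room is covered.
Only S6 contains Q7, so S6 is forced; the remaining 5 rooms need at least 3 more sensors (each remaining sensor adds at most 2) — so at least 4 sensors are needed, and 4 is optimal.

4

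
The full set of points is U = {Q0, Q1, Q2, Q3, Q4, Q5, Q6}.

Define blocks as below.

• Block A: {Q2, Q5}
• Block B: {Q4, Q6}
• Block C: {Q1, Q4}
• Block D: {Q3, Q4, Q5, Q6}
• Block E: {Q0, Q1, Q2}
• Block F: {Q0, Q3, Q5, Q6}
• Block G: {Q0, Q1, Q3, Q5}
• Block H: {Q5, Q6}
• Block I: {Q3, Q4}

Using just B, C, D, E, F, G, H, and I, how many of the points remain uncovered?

0

Union of B, C, D, E, F, G, H, I = {Q0, Q1, Q2, Q3, Q4, Q5, Q6} — that's every point, so 0 are uncovered.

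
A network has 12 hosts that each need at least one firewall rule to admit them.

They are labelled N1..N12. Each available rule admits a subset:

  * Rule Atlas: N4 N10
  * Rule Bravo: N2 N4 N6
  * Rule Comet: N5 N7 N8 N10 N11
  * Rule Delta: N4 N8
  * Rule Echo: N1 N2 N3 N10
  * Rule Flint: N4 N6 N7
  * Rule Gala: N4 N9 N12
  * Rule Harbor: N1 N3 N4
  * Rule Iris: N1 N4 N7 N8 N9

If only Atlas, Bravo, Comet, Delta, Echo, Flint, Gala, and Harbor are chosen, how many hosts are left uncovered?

0

Union of Atlas, Bravo, Comet, Delta, Echo, Flint, Gala, Harbor = {N1, N2, N3, N4, N5, N6, N7, N8, N9, N10, N11, N12} — that's every host, so 0 are uncovered.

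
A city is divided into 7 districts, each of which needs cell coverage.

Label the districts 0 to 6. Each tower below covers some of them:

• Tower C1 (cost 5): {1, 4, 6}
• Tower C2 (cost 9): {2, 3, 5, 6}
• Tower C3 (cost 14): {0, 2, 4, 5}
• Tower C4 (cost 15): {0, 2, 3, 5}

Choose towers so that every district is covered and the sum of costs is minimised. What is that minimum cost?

20

C1, C4 together cover every district (C1 ∪ C4 = {0, 1, 2, 3, 4, 5, 6}); total cost 5 + 15 = 20.
The greedy pick C1, C2, C3 costs 28; no covering selection beats 20.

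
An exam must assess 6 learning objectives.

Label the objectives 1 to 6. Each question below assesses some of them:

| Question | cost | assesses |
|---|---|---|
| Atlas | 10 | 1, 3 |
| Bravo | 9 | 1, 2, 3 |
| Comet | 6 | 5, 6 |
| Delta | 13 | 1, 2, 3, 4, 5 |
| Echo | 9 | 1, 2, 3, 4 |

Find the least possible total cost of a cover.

15

Comet, Echo together cover every objective (Comet ∪ Echo = {1, 2, 3, 4, 5, 6}); total cost 6 + 9 = 15.
No covering selection has total cost below 15.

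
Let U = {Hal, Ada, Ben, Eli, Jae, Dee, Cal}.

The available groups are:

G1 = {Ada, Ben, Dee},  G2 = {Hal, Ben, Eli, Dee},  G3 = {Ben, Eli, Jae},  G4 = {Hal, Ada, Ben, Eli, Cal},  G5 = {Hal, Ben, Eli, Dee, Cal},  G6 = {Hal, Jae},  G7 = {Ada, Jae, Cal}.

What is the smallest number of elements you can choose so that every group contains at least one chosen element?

2

H = {Ben, Jae} meets every group (each contains at least one member of H), and |H| = 2.
The groups G2, G7 are pairwise disjoint, so any hitting set needs a separate element for each — at least 2. Hence 2 is optimal.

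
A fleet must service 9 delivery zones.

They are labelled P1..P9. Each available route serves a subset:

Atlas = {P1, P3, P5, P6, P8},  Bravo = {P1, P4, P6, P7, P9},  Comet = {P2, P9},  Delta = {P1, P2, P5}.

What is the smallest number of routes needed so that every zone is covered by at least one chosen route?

3

Atlas and Bravo and Comet together: Atlas ∪ Bravo ∪ Comet = {P1, P2, P3, P4, P5, P6, P7, P8, P9} — every zone is covered.
Only Atlas contains P3, so Atlas is forced; the remaining 4 zones need at least 2 more routes (each remaining route adds at most 3) — so at least 3 routes are needed, and 3 is optimal.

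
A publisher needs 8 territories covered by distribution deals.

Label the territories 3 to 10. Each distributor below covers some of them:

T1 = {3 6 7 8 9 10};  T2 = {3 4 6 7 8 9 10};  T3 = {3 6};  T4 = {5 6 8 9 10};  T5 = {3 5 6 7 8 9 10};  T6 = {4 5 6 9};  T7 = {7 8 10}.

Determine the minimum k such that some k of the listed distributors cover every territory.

Take {T5, T6}. Their union is {3, 4, 5, 6, 7, 8, 9, 10}, which is all 8 territories.
No single distributor has all 8 territories (the largest, T2, has 7), so 2 is optimal.

2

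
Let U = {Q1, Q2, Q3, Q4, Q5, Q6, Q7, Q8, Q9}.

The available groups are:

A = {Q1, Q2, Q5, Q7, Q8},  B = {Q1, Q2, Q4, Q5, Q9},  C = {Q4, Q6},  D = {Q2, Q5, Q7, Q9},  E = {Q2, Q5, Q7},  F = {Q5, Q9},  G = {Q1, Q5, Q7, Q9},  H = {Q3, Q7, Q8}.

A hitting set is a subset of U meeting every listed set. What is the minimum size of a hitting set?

3

T = {Q4, Q7, Q9} meets every group (each contains at least one member of T), and |T| = 3.
The groups C, F, H are pairwise disjoint, so any hitting set needs a separate element for each — at least 3. Hence 3 is optimal.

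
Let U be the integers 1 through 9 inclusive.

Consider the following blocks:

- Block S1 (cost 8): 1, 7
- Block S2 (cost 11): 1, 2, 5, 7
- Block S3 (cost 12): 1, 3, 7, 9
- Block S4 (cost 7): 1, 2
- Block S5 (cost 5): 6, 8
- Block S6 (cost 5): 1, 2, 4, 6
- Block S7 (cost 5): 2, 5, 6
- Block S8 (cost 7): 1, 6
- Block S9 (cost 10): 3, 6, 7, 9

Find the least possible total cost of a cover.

25

S5, S6, S7, S9 together cover every point (S5 ∪ S6 ∪ S7 ∪ S9 = {1, 2, 3, 4, 5, 6, 7, 8, 9}); total cost 5 + 5 + 5 + 10 = 25.
No covering selection has total cost below 25.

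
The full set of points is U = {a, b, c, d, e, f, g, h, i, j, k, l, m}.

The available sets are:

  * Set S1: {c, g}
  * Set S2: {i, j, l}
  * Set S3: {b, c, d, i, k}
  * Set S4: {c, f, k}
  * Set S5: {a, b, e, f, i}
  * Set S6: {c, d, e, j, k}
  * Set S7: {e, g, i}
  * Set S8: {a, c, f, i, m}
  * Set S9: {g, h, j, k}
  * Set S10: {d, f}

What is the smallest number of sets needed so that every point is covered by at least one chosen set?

5

Take {S2, S3, S6, S8, S9}. Their union is {a, b, c, d, e, f, g, h, i, j, k, l, m}, which is all 13 points.
No 4 of the 10 sets cover everything (all 210 combinations miss at least one point), so 5 is optimal.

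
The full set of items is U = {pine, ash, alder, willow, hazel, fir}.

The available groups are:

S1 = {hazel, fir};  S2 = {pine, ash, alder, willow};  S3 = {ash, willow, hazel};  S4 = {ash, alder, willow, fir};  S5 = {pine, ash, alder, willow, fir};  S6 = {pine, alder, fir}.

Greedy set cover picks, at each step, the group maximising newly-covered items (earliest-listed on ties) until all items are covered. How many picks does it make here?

Greedy: pick S5 (covers 5 new) → pick S1 (covers 1 new). Total picks: 2.

2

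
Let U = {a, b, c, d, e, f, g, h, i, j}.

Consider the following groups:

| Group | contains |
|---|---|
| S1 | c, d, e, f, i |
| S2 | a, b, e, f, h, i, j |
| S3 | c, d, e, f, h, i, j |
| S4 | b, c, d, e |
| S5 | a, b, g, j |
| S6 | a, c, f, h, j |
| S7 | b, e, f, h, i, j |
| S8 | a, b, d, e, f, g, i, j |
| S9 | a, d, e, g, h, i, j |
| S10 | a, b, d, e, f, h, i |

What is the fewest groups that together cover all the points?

Take {S3, S5}. Their union is {a, b, c, d, e, f, g, h, i, j}, which is all 10 points.
No single group has all 10 points (the largest, S8, has 8), so 2 is optimal.

2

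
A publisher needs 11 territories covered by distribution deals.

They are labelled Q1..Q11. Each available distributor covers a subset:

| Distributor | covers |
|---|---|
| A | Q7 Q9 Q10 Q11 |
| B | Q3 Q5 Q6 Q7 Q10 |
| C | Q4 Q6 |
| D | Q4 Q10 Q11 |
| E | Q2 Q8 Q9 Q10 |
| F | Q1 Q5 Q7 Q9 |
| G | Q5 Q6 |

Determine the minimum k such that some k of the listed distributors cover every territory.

4

Take {B, D, E, F}. Their union is {Q1, Q2, Q3, Q4, Q5, Q6, Q7, Q8, Q9, Q10, Q11}, which is all 11 territories.
Only F contains Q1, so F is forced; the remaining 7 territories need at least 3 more distributors (each remaining distributor adds at most 3) — so at least 4 distributors are needed, and 4 is optimal.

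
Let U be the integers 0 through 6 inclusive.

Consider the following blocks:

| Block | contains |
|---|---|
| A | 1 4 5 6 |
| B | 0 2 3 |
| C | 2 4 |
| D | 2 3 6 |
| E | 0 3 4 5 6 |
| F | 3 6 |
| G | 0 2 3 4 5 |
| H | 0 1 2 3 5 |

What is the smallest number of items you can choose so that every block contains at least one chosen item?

2

Take T = {2, 6}. Each listed block contains at least one of these, so T is a hitting set of size 2.
The blocks A, B are pairwise disjoint, so any hitting set needs a separate item for each — at least 2. Hence 2 is optimal.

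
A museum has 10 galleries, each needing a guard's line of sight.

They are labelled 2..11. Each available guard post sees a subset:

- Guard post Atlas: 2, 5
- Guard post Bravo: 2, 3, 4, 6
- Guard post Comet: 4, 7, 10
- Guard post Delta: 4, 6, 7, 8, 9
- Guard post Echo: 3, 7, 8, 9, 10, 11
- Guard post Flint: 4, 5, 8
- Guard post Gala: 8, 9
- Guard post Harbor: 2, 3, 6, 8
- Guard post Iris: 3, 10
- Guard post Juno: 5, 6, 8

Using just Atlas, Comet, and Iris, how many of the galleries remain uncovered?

Union of Atlas, Comet, Iris = {2, 3, 4, 5, 7, 10}.
Not covered: 6, 8, 9, 11 — 4 galleries.

4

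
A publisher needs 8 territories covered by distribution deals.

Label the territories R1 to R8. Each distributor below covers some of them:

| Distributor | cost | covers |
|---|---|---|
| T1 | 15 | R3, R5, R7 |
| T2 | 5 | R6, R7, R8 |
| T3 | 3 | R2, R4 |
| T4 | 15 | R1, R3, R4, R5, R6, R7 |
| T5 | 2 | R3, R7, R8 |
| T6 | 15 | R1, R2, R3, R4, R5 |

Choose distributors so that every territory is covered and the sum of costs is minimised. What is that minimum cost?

20

T3, T4, T5 together cover every territory (T3 ∪ T4 ∪ T5 = {R1, R2, R3, R4, R5, R6, R7, R8}); total cost 3 + 15 + 2 = 20.
The greedy pick T5, T3, T2, T4 costs 25; no covering selection beats 20.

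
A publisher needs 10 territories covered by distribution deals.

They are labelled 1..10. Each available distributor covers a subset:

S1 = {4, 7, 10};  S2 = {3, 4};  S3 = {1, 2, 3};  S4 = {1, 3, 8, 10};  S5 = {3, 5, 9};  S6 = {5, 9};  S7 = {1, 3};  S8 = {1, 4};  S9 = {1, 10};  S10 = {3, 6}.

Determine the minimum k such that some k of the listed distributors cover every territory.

Take {S1, S3, S4, S5, S10}. Their union is {1, 2, 3, 4, 5, 6, 7, 8, 9, 10}, which is all 10 territories.
No 4 of the 10 distributors cover everything (all 210 combinations miss at least one territory), so 5 is optimal.

5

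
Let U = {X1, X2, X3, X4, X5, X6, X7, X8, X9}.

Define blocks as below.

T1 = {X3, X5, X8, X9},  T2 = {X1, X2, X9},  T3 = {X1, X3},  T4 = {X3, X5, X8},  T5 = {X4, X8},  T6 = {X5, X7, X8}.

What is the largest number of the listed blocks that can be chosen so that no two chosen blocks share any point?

2

T2, T5 are pairwise disjoint (T2={X1,X2,X9}; T5={X4,X8}).
Every remaining block overlaps one of these, and no 3 of the listed blocks are pairwise disjoint, so 2 is the maximum.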